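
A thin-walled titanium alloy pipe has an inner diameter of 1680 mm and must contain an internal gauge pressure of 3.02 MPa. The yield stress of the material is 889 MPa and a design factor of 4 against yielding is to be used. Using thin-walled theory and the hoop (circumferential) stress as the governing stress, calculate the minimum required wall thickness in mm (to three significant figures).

t = 11.4 mm

σ_allow = 889/4 = 222.2 MPa.
Hoop stress σ_h = pD/(2t), so t = pD/(2σ_allow) = 3.02×1680/(2×222.2) = 11.41 mm.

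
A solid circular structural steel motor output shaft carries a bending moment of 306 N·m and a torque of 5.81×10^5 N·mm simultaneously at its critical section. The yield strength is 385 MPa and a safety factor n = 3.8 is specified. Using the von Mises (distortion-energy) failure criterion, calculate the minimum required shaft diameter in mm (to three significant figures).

σ_allow = σ_y/n = 385/3.8 = 101.3 MPa.
For a solid shaft σ_b = 32M/(πd³) and τ = 16T/(πd³), so the von Mises stress is σ' = (16/πd³)·√(4M²+3T²).
√(4M²+3T²) = √(4×(306000)² + 3×(581000)²) = 1.178×10^6 N·mm.
d³ = 16×1.178×10^6/(π×101.3) = 59210 mm³.
d = 38.98 mm.

d = 39.0 mm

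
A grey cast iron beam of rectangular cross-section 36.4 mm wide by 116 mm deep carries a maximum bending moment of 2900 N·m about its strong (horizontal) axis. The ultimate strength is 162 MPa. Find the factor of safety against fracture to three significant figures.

Section modulus S = bh²/6 = 36.4×116²/6 = 81630 mm³.
σ = M/S = 2900000/81630 = 35.52 MPa.
n = 162/35.52 = 4.560.

n = 4.56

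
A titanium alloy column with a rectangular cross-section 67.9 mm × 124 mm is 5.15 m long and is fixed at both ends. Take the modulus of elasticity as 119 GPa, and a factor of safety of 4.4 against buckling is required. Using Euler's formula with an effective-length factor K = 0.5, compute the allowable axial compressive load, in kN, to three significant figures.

Buckling occurs about the weak axis: I_min = h·b³/12 = 124×67.9³/12 = 3.235×10^6 mm⁴ (b = 67.9 mm is the smaller dimension).
Effective length L_e = KL = 0.5×5.15 m = 2575 mm.
Euler critical load P_cr = π²EI/L_e² = π²×119000×3.235×10^6/2575² = 573000 N.
P_allow = P_cr/n = 573000/4.4 = 130200 N.

P_allow = 130 kN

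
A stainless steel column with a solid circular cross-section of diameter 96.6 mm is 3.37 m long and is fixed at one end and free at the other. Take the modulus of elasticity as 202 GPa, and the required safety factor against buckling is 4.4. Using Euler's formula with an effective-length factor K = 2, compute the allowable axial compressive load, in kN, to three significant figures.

I = πd⁴/64 = π×96.6⁴/64 = 4.274×10^6 mm⁴.
Effective length L_e = KL = 2×3.37 m = 6740 mm.
Euler critical load P_cr = π²EI/L_e² = π²×202000×4.274×10^6/6740² = 187600 N.
P_allow = P_cr/n = 187600/4.4 = 42630 N.

P_allow = 42.6 kN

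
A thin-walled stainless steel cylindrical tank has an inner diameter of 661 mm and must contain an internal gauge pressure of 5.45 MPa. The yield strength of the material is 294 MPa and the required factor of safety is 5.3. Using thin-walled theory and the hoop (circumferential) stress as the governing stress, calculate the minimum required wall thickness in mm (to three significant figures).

t = 32.5 mm

σ_allow = 294/5.3 = 55.47 MPa.
Hoop stress σ_h = pD/(2t), so t = pD/(2σ_allow) = 5.45×661/(2×55.47) = 32.47 mm.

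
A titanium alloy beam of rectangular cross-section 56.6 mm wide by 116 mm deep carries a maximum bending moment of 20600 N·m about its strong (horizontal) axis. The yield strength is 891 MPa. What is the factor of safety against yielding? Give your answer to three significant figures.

Section modulus S = bh²/6 = 56.6×116²/6 = 126900 mm³.
σ = M/S = 2.0600×10^7/126900 = 162.3 MPa.
n = 891/162.3 = 5.490.

n = 5.49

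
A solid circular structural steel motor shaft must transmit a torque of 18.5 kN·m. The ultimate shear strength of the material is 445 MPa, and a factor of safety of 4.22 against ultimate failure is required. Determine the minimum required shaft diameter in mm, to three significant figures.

Allowable shear stress τ_allow = 445/4.22 = 105.5 MPa.
For a solid shaft τ = 16T/(πd³), so d³ = 16T/(π τ_allow) = 16×1.8500×10^7/(π×105.5) = 893500 mm³.
d = (893500)^(1/3) = 96.32 mm.

d = 96.3 mm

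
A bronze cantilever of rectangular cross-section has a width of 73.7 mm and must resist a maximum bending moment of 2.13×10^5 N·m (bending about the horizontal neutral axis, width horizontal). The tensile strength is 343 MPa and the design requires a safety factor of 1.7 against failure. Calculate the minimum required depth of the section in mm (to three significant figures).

h = 293 mm

σ_allow = 343/1.7 = 201.8 MPa.
For a rectangular section σ = 6M/(bh²), so h² = 6M/(b σ_allow) = 6×2.1300×10^8/(73.7×201.8) = 85940 mm².
h = 293.2 mm.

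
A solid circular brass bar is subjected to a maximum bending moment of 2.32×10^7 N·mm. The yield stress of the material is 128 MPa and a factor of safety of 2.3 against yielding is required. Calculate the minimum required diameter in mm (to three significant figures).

d = 162 mm

σ_allow = 128/2.3 = 55.65 MPa.
For a solid circular section σ = 32M/(πd³), so d³ = 32M/(π σ_allow) = 32×2.3200×10^7/(π×55.65) = 4.246×10^6 mm³.
d = 161.9 mm.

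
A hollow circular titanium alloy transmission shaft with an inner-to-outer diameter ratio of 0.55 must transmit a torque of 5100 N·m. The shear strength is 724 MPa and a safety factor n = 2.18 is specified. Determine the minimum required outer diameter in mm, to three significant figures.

τ_allow = 724/2.18 = 332.1 MPa.
For a hollow shaft τ = 16T/[πd_o³(1−k⁴)] with k = 0.55, so 1−k⁴ = 0.9085.
d_o³ = 16T/[π τ_allow (1−k⁴)] = 16×5100000/(π×332.1×0.9085) = 86090 mm³.
d_o = 44.15 mm.

d_o = 44.2 mm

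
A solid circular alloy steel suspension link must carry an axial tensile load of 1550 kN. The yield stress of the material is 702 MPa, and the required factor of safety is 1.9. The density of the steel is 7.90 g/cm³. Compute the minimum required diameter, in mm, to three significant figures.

Allowable stress σ_allow = 702/1.9 = 369.5 MPa.
Required area A = F/σ_allow = 1550000/369.5 = 4195 mm².
A = πd²/4 → d = √(4A/π) = 73.09 mm.

d = 73.1 mm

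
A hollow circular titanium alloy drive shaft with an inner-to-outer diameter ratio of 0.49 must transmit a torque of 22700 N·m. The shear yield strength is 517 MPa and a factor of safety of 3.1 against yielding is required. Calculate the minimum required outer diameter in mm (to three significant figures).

τ_allow = 517/3.1 = 166.8 MPa.
For a hollow shaft τ = 16T/[πd_o³(1−k⁴)] with k = 0.49, so 1−k⁴ = 0.9424.
d_o³ = 16T/[π τ_allow (1−k⁴)] = 16×2.2700×10^7/(π×166.8×0.9424) = 735600 mm³.
d_o = 90.27 mm.

d_o = 90.3 mm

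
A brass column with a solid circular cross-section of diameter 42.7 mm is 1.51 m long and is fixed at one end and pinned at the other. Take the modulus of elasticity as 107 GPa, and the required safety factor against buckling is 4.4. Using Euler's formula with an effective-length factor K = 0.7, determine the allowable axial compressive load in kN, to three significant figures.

P_allow = 35.1 kN

I = πd⁴/64 = π×42.7⁴/64 = 163200 mm⁴.
Effective length L_e = KL = 0.7×1.51 m = 1057 mm.
Euler critical load P_cr = π²EI/L_e² = π²×107000×163200/1057² = 154200 N.
P_allow = P_cr/n = 154200/4.4 = 35060 N.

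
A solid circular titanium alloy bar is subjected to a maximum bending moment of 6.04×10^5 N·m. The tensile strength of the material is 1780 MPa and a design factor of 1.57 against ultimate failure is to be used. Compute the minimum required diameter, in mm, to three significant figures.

d = 176 mm

σ_allow = 1780/1.57 = 1134 MPa.
For a solid circular section σ = 32M/(πd³), so d³ = 32M/(π σ_allow) = 32×6.0400×10^8/(π×1134) = 5.426×10^6 mm³.
d = 175.7 mm.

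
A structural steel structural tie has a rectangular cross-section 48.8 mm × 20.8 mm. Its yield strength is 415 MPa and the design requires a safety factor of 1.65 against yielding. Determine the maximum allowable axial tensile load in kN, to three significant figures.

F_allow = 255 kN

σ_allow = 415/1.65 = 251.5 MPa.
A = 48.8×20.8 = 1015 mm².
F_allow = σ_allow × A = 251.5×1015 = 255300 N.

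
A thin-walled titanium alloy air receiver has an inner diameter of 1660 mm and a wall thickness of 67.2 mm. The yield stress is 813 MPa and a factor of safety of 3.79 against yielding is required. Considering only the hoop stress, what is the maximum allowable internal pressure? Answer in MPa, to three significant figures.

p_allow = 17.4 MPa

σ_allow = 813/3.79 = 214.5 MPa.
σ_h = pD/(2t) → p_allow = 2σ_allow t/D = 2×214.5×67.2/1660 = 17.37 MPa.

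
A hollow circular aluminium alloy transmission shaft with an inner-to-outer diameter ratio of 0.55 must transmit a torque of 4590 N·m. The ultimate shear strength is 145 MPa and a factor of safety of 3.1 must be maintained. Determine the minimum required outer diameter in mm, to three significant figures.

τ_allow = 145/3.1 = 46.77 MPa.
For a hollow shaft τ = 16T/[πd_o³(1−k⁴)] with k = 0.55, so 1−k⁴ = 0.9085.
d_o³ = 16T/[π τ_allow (1−k⁴)] = 16×4590000/(π×46.77×0.9085) = 550100 mm³.
d_o = 81.94 mm.

d_o = 81.9 mm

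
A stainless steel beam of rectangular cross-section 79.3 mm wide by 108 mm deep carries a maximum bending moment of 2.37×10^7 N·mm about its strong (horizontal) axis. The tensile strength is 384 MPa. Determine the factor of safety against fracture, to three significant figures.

n = 2.50

Section modulus S = bh²/6 = 79.3×108²/6 = 154200 mm³.
σ = M/S = 2.3700×10^7/154200 = 153.7 MPa.
n = 384/153.7 = 2.498.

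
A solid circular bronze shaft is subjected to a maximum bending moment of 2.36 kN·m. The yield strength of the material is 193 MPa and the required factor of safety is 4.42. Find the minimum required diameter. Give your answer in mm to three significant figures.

σ_allow = 193/4.42 = 43.67 MPa.
For a solid circular section σ = 32M/(πd³), so d³ = 32M/(π σ_allow) = 32×2360000/(π×43.67) = 550500 mm³.
d = 81.96 mm.

d = 82.0 mm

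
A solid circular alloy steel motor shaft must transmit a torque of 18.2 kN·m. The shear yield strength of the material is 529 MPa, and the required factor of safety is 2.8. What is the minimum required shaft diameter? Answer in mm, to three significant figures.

d = 78.9 mm

Allowable shear stress τ_allow = 529/2.8 = 188.9 MPa.
For a solid shaft τ = 16T/(πd³), so d³ = 16T/(π τ_allow) = 16×1.8200×10^7/(π×188.9) = 490600 mm³.
d = (490600)^(1/3) = 78.87 mm.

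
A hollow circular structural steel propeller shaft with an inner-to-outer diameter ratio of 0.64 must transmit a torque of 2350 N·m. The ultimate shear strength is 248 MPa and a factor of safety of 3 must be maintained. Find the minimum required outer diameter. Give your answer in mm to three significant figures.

d_o = 55.8 mm

τ_allow = 248/3 = 82.67 MPa.
For a hollow shaft τ = 16T/[πd_o³(1−k⁴)] with k = 0.64, so 1−k⁴ = 0.8322.
d_o³ = 16T/[π τ_allow (1−k⁴)] = 16×2350000/(π×82.67×0.8322) = 174000 mm³.
d_o = 55.82 mm.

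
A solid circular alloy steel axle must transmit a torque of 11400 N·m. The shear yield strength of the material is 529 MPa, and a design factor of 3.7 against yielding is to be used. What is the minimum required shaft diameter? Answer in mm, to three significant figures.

Allowable shear stress τ_allow = 529/3.7 = 143.0 MPa.
For a solid shaft τ = 16T/(πd³), so d³ = 16T/(π τ_allow) = 16×1.1400×10^7/(π×143.0) = 406100 mm³.
d = (406100)^(1/3) = 74.05 mm.

d = 74.1 mm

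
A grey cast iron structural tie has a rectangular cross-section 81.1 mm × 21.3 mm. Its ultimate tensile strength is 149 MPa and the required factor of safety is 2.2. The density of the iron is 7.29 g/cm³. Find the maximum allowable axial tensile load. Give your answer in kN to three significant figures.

F_allow = 117 kN

σ_allow = 149/2.2 = 67.73 MPa.
A = 81.1×21.3 = 1727 mm².
F_allow = σ_allow × A = 67.73×1727 = 117000 N.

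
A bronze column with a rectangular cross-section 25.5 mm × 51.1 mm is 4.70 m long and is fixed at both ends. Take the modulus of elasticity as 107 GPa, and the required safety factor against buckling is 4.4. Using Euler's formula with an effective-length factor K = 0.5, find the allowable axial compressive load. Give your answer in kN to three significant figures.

P_allow = 3.07 kN

Buckling occurs about the weak axis: I_min = h·b³/12 = 51.1×25.5³/12 = 70610 mm⁴ (b = 25.5 mm is the smaller dimension).
Effective length L_e = KL = 0.5×4.70 m = 2350 mm.
Euler critical load P_cr = π²EI/L_e² = π²×107000×70610/2350² = 13500 N.
P_allow = P_cr/n = 13500/4.4 = 3069 N.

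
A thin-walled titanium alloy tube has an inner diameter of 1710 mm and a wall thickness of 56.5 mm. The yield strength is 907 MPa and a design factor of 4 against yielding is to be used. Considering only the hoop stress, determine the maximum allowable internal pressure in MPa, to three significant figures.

p_allow = 15.0 MPa

σ_allow = 907/4 = 226.8 MPa.
σ_h = pD/(2t) → p_allow = 2σ_allow t/D = 2×226.8×56.5/1710 = 14.98 MPa.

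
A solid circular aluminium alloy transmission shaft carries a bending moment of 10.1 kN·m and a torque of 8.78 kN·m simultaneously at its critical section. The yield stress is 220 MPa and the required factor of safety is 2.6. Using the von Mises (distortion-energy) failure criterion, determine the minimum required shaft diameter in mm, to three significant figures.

σ_allow = σ_y/n = 220/2.6 = 84.62 MPa.
For a solid shaft σ_b = 32M/(πd³) and τ = 16T/(πd³), so the von Mises stress is σ' = (16/πd³)·√(4M²+3T²).
√(4M²+3T²) = √(4×(1.010×10^7)² + 3×(8.780×10^6)²) = 2.528×10^7 N·mm.
d³ = 16×2.528×10^7/(π×84.62) = 1.522×10^6 mm³.
d = 115.0 mm.

d = 115 mm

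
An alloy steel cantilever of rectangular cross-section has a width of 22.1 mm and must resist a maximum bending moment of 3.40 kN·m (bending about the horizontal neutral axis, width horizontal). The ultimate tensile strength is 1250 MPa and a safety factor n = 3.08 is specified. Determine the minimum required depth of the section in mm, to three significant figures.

h = 47.7 mm

σ_allow = 1250/3.08 = 405.8 MPa.
For a rectangular section σ = 6M/(bh²), so h² = 6M/(b σ_allow) = 6×3400000/(22.1×405.8) = 2274 mm².
h = 47.69 mm.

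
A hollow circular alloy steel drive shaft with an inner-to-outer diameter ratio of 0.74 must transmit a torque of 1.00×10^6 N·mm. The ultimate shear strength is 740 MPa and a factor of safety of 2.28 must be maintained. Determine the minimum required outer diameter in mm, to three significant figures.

τ_allow = 740/2.28 = 324.6 MPa.
For a hollow shaft τ = 16T/[πd_o³(1−k⁴)] with k = 0.74, so 1−k⁴ = 0.7001.
d_o³ = 16T/[π τ_allow (1−k⁴)] = 16×1000000/(π×324.6×0.7001) = 22410 mm³.
d_o = 28.19 mm.

d_o = 28.2 mm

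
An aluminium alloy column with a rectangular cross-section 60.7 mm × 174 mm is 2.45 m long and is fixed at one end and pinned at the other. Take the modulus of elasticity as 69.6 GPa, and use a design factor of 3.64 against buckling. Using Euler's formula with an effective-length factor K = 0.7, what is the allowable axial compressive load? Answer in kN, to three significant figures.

P_allow = 208 kN

Buckling occurs about the weak axis: I_min = h·b³/12 = 174×60.7³/12 = 3.243×10^6 mm⁴ (b = 60.7 mm is the smaller dimension).
Effective length L_e = KL = 0.7×2.45 m = 1715 mm.
Euler critical load P_cr = π²EI/L_e² = π²×69600×3.243×10^6/1715² = 757400 N.
P_allow = P_cr/n = 757400/3.64 = 208100 N.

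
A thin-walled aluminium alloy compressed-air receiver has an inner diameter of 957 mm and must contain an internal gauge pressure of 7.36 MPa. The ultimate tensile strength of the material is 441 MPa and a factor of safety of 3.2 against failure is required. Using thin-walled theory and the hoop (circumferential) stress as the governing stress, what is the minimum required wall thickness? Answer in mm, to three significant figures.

σ_allow = 441/3.2 = 137.8 MPa.
Hoop stress σ_h = pD/(2t), so t = pD/(2σ_allow) = 7.36×957/(2×137.8) = 25.55 mm.

t = 25.6 mm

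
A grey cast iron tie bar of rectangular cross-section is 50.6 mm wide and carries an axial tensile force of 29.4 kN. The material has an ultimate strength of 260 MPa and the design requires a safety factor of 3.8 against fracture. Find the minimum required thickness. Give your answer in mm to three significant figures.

t = 8.49 mm

σ_allow = 260/3.8 = 68.42 MPa.
Required area A = F/σ_allow = 29400/68.42 = 429.7 mm².
t = A/w = 429.7/50.6 = 8.492 mm.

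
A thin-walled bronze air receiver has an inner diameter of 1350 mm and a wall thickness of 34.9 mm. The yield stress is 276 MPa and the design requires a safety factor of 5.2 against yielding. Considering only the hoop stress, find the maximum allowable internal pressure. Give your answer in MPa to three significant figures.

σ_allow = 276/5.2 = 53.08 MPa.
σ_h = pD/(2t) → p_allow = 2σ_allow t/D = 2×53.08×34.9/1350 = 2.744 MPa.

p_allow = 2.74 MPa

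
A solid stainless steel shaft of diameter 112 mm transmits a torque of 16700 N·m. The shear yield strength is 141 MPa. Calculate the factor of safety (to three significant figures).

τ = 16T/(πd³) = 16×1.6700×10^7/(π×112³) = 60.54 MPa.
n = τ_limit/τ = 141/60.54 = 2.329.

n = 2.33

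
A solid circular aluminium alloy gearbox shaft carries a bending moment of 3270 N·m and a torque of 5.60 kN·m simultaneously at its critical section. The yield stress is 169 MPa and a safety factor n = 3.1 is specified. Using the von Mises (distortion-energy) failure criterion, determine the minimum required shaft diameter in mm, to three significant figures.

d = 103 mm

σ_allow = σ_y/n = 169/3.1 = 54.52 MPa.
For a solid shaft σ_b = 32M/(πd³) and τ = 16T/(πd³), so the von Mises stress is σ' = (16/πd³)·√(4M²+3T²).
√(4M²+3T²) = √(4×(3.270×10^6)² + 3×(5.600×10^6)²) = 1.170×10^7 N·mm.
d³ = 16×1.170×10^7/(π×54.52) = 1.093×10^6 mm³.
d = 103.0 mm.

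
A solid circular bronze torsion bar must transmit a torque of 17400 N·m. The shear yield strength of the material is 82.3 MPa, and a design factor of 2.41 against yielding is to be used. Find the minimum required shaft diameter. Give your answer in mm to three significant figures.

d = 137 mm

Allowable shear stress τ_allow = 82.3/2.41 = 34.15 MPa.
For a solid shaft τ = 16T/(πd³), so d³ = 16T/(π τ_allow) = 16×1.7400×10^7/(π×34.15) = 2.595×10^6 mm³.
d = (2.595×10^6)^(1/3) = 137.4 mm.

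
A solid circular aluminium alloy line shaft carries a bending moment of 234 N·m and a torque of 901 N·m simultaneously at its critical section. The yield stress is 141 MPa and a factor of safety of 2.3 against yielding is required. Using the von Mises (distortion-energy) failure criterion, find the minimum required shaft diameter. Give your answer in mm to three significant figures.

d = 51.3 mm

σ_allow = σ_y/n = 141/2.3 = 61.30 MPa.
For a solid shaft σ_b = 32M/(πd³) and τ = 16T/(πd³), so the von Mises stress is σ' = (16/πd³)·√(4M²+3T²).
√(4M²+3T²) = √(4×(234000)² + 3×(901000)²) = 1.629×10^6 N·mm.
d³ = 16×1.629×10^6/(π×61.30) = 135400 mm³.
d = 51.34 mm.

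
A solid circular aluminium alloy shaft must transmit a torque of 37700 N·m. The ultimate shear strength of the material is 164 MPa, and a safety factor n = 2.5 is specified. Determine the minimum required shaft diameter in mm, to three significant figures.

Allowable shear stress τ_allow = 164/2.5 = 65.60 MPa.
For a solid shaft τ = 16T/(πd³), so d³ = 16T/(π τ_allow) = 16×3.7700×10^7/(π×65.60) = 2.927×10^6 mm³.
d = (2.927×10^6)^(1/3) = 143.0 mm.

d = 143 mm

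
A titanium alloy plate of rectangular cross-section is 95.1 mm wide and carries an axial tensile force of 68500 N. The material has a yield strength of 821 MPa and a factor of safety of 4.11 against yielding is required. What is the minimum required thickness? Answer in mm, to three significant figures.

t = 3.61 mm

σ_allow = 821/4.11 = 199.8 MPa.
Required area A = F/σ_allow = 68500/199.8 = 342.9 mm².
t = A/w = 342.9/95.1 = 3.606 mm.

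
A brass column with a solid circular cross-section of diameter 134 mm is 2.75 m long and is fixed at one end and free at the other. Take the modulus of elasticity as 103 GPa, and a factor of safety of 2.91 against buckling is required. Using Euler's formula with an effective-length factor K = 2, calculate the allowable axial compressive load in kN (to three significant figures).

I = πd⁴/64 = π×134⁴/64 = 1.583×10^7 mm⁴.
Effective length L_e = KL = 2×2.75 m = 5500 mm.
Euler critical load P_cr = π²EI/L_e² = π²×103000×1.583×10^7/5500² = 531900 N.
P_allow = P_cr/n = 531900/2.91 = 182800 N.

P_allow = 183 kN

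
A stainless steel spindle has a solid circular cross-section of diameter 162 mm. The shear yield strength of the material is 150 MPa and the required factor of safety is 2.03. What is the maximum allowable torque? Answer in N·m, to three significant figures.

τ_allow = 150/2.03 = 73.89 MPa.
For a solid shaft T_allow = τ_allow·πd³/16; πd³/16 = π×162³/16 = 834800 mm³.
T_allow = 73.89×834800 = 6.168×10^7 N·mm = 61680 N·m.

T_allow = 61700 N·m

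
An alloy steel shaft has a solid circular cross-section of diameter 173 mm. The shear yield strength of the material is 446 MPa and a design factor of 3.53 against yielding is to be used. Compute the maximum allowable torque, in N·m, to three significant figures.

τ_allow = 446/3.53 = 126.3 MPa.
For a solid shaft T_allow = τ_allow·πd³/16; πd³/16 = π×173³/16 = 1.017×10^6 mm³.
T_allow = 126.3×1.017×10^6 = 1.284×10^8 N·mm = 128400 N·m.

T_allow = 1.28×10^5 N·m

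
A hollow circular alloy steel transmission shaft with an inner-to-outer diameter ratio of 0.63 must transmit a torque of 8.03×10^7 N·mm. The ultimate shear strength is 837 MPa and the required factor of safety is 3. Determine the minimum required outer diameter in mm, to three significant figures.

τ_allow = 837/3 = 279.0 MPa.
For a hollow shaft τ = 16T/[πd_o³(1−k⁴)] with k = 0.63, so 1−k⁴ = 0.8425.
d_o³ = 16T/[π τ_allow (1−k⁴)] = 16×8.0300×10^7/(π×279.0×0.8425) = 1.740×10^6 mm³.
d_o = 120.3 mm.

d_o = 120 mm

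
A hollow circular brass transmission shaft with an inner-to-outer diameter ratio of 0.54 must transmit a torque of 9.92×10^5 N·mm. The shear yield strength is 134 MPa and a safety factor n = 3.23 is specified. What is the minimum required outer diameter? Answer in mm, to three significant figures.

d_o = 51.1 mm

τ_allow = 134/3.23 = 41.49 MPa.
For a hollow shaft τ = 16T/[πd_o³(1−k⁴)] with k = 0.54, so 1−k⁴ = 0.9150.
d_o³ = 16T/[π τ_allow (1−k⁴)] = 16×992000/(π×41.49×0.9150) = 133100 mm³.
d_o = 51.06 mm.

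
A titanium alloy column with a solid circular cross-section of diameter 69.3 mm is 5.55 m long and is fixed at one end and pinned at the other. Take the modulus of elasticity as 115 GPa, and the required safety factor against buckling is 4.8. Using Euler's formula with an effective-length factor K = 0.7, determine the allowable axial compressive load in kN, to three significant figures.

I = πd⁴/64 = π×69.3⁴/64 = 1.132×10^6 mm⁴.
Effective length L_e = KL = 0.7×5.55 m = 3885 mm.
Euler critical load P_cr = π²EI/L_e² = π²×115000×1.132×10^6/3885² = 85140 N.
P_allow = P_cr/n = 85140/4.8 = 17740 N.

P_allow = 17.7 kN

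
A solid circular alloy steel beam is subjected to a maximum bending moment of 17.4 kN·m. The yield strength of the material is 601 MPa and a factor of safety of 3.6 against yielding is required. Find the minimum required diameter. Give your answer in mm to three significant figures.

σ_allow = 601/3.6 = 166.9 MPa.
For a solid circular section σ = 32M/(πd³), so d³ = 32M/(π σ_allow) = 32×1.7400×10^7/(π×166.9) = 1.062×10^6 mm³.
d = 102.0 mm.

d = 102 mm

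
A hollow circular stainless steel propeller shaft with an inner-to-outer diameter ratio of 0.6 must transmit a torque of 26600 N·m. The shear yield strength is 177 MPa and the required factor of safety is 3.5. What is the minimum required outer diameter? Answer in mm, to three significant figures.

τ_allow = 177/3.5 = 50.57 MPa.
For a hollow shaft τ = 16T/[πd_o³(1−k⁴)] with k = 0.6, so 1−k⁴ = 0.8704.
d_o³ = 16T/[π τ_allow (1−k⁴)] = 16×2.6600×10^7/(π×50.57×0.8704) = 3.078×10^6 mm³.
d_o = 145.5 mm.

d_o = 145 mm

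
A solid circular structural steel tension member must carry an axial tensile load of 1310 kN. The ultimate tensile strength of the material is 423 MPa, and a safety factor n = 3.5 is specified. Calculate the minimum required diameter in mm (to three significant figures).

d = 117 mm

Allowable stress σ_allow = 423/3.5 = 120.9 MPa.
Required area A = F/σ_allow = 1310000/120.9 = 10840 mm².
A = πd²/4 → d = √(4A/π) = 117.5 mm.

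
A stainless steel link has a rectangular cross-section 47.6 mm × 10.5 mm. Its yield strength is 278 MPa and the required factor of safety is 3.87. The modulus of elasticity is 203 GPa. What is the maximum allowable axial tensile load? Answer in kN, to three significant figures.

σ_allow = 278/3.87 = 71.83 MPa.
A = 47.6×10.5 = 499.8 mm².
F_allow = σ_allow × A = 71.83×499.8 = 35900 N.

F_allow = 35.9 kN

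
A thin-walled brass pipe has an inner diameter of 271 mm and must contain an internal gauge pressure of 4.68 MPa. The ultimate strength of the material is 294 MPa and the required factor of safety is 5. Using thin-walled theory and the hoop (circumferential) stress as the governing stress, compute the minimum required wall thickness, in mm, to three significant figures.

t = 10.8 mm

σ_allow = 294/5 = 58.80 MPa.
Hoop stress σ_h = pD/(2t), so t = pD/(2σ_allow) = 4.68×271/(2×58.80) = 10.78 mm.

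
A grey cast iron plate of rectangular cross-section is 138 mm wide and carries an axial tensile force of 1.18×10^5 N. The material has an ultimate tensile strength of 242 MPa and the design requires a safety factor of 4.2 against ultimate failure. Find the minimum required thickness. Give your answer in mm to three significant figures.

σ_allow = 242/4.2 = 57.62 MPa.
Required area A = F/σ_allow = 118000/57.62 = 2048 mm².
t = A/w = 2048/138 = 14.84 mm.

t = 14.8 mm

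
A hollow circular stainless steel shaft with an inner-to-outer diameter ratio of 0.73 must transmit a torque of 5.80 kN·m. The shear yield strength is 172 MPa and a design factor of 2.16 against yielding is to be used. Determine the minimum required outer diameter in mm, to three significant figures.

τ_allow = 172/2.16 = 79.63 MPa.
For a hollow shaft τ = 16T/[πd_o³(1−k⁴)] with k = 0.73, so 1−k⁴ = 0.7160.
d_o³ = 16T/[π τ_allow (1−k⁴)] = 16×5800000/(π×79.63×0.7160) = 518100 mm³.
d_o = 80.32 mm.

d_o = 80.3 mm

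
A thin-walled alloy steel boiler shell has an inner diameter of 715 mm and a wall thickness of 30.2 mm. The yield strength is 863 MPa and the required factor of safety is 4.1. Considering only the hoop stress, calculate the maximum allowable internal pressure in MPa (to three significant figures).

p_allow = 17.8 MPa

σ_allow = 863/4.1 = 210.5 MPa.
σ_h = pD/(2t) → p_allow = 2σ_allow t/D = 2×210.5×30.2/715 = 17.78 MPa.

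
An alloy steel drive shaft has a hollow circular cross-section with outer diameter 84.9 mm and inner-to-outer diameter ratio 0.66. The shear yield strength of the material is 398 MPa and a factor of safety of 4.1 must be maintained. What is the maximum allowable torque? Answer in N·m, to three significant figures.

τ_allow = 398/4.1 = 97.07 MPa.
For a hollow shaft T_allow = τ_allow·πd_o³(1−k⁴)/16 with 1−k⁴ = 0.8103, so πd_o³(1−k⁴)/16 = 97360 mm³.
T_allow = 97.07×97360 = 9.451×10^6 N·mm = 9451 N·m.

T_allow = 9450 N·m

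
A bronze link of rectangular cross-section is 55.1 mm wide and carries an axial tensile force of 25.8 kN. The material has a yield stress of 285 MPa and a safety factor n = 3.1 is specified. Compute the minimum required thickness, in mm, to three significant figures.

t = 5.09 mm

σ_allow = 285/3.1 = 91.94 MPa.
Required area A = F/σ_allow = 25800/91.94 = 280.6 mm².
t = A/w = 280.6/55.1 = 5.093 mm.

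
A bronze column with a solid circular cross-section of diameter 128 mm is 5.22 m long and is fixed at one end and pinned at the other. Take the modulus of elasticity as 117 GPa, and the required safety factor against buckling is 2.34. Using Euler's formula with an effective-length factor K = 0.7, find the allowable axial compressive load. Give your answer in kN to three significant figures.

P_allow = 487 kN

I = πd⁴/64 = π×128⁴/64 = 1.318×10^7 mm⁴.
Effective length L_e = KL = 0.7×5.22 m = 3654 mm.
Euler critical load P_cr = π²EI/L_e² = π²×117000×1.318×10^7/3654² = 1.140×10^6 N.
P_allow = P_cr/n = 1.140×10^6/2.34 = 487000 N.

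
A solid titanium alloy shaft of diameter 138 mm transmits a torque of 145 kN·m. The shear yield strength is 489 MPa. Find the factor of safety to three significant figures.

n = 1.74

τ = 16T/(πd³) = 16×1.4500×10^8/(π×138³) = 281.0 MPa.
n = τ_limit/τ = 489/281.0 = 1.740.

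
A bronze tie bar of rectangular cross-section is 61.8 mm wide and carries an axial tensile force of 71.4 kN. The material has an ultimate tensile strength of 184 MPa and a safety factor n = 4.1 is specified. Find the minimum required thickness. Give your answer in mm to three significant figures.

σ_allow = 184/4.1 = 44.88 MPa.
Required area A = F/σ_allow = 71400/44.88 = 1591 mm².
t = A/w = 1591/61.8 = 25.74 mm.

t = 25.7 mm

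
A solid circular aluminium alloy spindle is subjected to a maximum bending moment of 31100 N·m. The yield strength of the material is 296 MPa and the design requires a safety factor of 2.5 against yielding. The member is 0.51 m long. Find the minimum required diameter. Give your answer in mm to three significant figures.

σ_allow = 296/2.5 = 118.4 MPa.
For a solid circular section σ = 32M/(πd³), so d³ = 32M/(π σ_allow) = 32×3.1100×10^7/(π×118.4) = 2.676×10^6 mm³.
d = 138.8 mm.

d = 139 mm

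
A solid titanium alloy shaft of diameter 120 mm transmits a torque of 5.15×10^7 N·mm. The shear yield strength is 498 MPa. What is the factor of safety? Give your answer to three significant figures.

τ = 16T/(πd³) = 16×5.1500×10^7/(π×120³) = 151.8 MPa.
n = τ_limit/τ = 498/151.8 = 3.281.

n = 3.28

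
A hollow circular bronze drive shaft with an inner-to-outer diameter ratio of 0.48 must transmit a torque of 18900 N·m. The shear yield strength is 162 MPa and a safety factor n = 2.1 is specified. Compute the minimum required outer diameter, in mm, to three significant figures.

d_o = 110 mm

τ_allow = 162/2.1 = 77.14 MPa.
For a hollow shaft τ = 16T/[πd_o³(1−k⁴)] with k = 0.48, so 1−k⁴ = 0.9469.
d_o³ = 16T/[π τ_allow (1−k⁴)] = 16×1.8900×10^7/(π×77.14×0.9469) = 1.318×10^6 mm³.
d_o = 109.6 mm.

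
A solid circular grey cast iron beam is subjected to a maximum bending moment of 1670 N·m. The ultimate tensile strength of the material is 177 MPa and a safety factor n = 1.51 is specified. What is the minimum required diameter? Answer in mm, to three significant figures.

d = 52.6 mm

σ_allow = 177/1.51 = 117.2 MPa.
For a solid circular section σ = 32M/(πd³), so d³ = 32M/(π σ_allow) = 32×1670000/(π×117.2) = 145100 mm³.
d = 52.55 mm.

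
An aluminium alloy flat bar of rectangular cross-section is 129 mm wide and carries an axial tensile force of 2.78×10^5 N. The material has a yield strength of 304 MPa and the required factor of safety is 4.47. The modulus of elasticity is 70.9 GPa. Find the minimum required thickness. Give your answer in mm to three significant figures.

t = 31.7 mm

σ_allow = 304/4.47 = 68.01 MPa.
Required area A = F/σ_allow = 278000/68.01 = 4088 mm².
t = A/w = 4088/129 = 31.69 mm.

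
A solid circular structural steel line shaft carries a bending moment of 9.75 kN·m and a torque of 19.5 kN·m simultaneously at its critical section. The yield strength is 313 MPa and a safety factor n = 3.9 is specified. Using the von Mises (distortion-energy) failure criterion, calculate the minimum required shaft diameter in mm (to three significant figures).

d = 135 mm

σ_allow = σ_y/n = 313/3.9 = 80.26 MPa.
For a solid shaft σ_b = 32M/(πd³) and τ = 16T/(πd³), so the von Mises stress is σ' = (16/πd³)·√(4M²+3T²).
√(4M²+3T²) = √(4×(9.750×10^6)² + 3×(1.950×10^7)²) = 3.900×10^7 N·mm.
d³ = 16×3.900×10^7/(π×80.26) = 2.475×10^6 mm³.
d = 135.3 mm.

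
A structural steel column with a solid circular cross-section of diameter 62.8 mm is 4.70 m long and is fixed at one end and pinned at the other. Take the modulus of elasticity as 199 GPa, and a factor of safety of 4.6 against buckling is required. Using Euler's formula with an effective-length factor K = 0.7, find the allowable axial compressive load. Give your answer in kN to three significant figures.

P_allow = 30.1 kN

I = πd⁴/64 = π×62.8⁴/64 = 763500 mm⁴.
Effective length L_e = KL = 0.7×4.70 m = 3290 mm.
Euler critical load P_cr = π²EI/L_e² = π²×199000×763500/3290² = 138500 N.
P_allow = P_cr/n = 138500/4.6 = 30120 N.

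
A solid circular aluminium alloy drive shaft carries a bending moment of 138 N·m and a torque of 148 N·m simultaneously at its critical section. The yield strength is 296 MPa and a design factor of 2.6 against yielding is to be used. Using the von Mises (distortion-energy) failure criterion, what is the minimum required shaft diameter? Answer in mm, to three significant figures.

σ_allow = σ_y/n = 296/2.6 = 113.8 MPa.
For a solid shaft σ_b = 32M/(πd³) and τ = 16T/(πd³), so the von Mises stress is σ' = (16/πd³)·√(4M²+3T²).
√(4M²+3T²) = √(4×(138000)² + 3×(148000)²) = 376700 N·mm.
d³ = 16×376700/(π×113.8) = 16850 mm³.
d = 25.64 mm.

d = 25.6 mm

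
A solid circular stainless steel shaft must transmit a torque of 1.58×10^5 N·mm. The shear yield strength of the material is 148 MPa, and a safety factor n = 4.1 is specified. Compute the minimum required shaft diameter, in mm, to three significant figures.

d = 28.1 mm

Allowable shear stress τ_allow = 148/4.1 = 36.10 MPa.
For a solid shaft τ = 16T/(πd³), so d³ = 16T/(π τ_allow) = 16×158000/(π×36.10) = 22290 mm³.
d = (22290)^(1/3) = 28.14 mm.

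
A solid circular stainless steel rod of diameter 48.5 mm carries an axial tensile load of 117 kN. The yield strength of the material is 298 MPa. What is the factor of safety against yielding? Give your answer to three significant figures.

A = πd²/4 = 1847 mm².
σ = F/A = 117000/1847 = 63.33 MPa.
n = 298/63.33 = 4.705.

n = 4.71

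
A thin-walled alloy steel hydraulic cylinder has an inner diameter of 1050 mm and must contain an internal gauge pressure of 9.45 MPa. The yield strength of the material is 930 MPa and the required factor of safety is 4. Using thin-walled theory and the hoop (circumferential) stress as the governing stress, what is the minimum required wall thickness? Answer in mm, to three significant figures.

σ_allow = 930/4 = 232.5 MPa.
Hoop stress σ_h = pD/(2t), so t = pD/(2σ_allow) = 9.45×1050/(2×232.5) = 21.34 mm.

t = 21.3 mm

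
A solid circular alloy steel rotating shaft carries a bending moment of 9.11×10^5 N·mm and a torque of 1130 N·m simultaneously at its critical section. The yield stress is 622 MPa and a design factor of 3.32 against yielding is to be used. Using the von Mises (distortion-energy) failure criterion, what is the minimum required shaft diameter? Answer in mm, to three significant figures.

σ_allow = σ_y/n = 622/3.32 = 187.3 MPa.
For a solid shaft σ_b = 32M/(πd³) and τ = 16T/(πd³), so the von Mises stress is σ' = (16/πd³)·√(4M²+3T²).
√(4M²+3T²) = √(4×(911000)² + 3×(1.130×10^6)²) = 2.674×10^6 N·mm.
d³ = 16×2.674×10^6/(π×187.3) = 72690 mm³.
d = 41.73 mm.

d = 41.7 mm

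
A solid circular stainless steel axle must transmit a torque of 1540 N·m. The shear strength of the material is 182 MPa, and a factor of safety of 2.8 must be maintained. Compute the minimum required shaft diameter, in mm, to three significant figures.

d = 49.4 mm

Allowable shear stress τ_allow = 182/2.8 = 65.00 MPa.
For a solid shaft τ = 16T/(πd³), so d³ = 16T/(π τ_allow) = 16×1540000/(π×65.00) = 120700 mm³.
d = (120700)^(1/3) = 49.42 mm.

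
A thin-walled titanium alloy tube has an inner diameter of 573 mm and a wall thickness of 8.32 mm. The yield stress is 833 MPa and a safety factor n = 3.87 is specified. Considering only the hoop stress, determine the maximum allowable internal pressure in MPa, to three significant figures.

σ_allow = 833/3.87 = 215.2 MPa.
σ_h = pD/(2t) → p_allow = 2σ_allow t/D = 2×215.2×8.32/573 = 6.251 MPa.

p_allow = 6.25 MPa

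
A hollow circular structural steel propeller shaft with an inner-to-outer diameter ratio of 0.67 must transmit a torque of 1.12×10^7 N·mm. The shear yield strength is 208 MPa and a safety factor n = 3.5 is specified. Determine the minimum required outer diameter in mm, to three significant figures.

τ_allow = 208/3.5 = 59.43 MPa.
For a hollow shaft τ = 16T/[πd_o³(1−k⁴)] with k = 0.67, so 1−k⁴ = 0.7985.
d_o³ = 16T/[π τ_allow (1−k⁴)] = 16×1.1200×10^7/(π×59.43×0.7985) = 1.202×10^6 mm³.
d_o = 106.3 mm.

d_o = 106 mm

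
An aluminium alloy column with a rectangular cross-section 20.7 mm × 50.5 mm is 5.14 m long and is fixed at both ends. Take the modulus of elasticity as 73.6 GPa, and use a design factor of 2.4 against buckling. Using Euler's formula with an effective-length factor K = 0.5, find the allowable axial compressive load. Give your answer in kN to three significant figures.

Buckling occurs about the weak axis: I_min = h·b³/12 = 50.5×20.7³/12 = 37330 mm⁴ (b = 20.7 mm is the smaller dimension).
Effective length L_e = KL = 0.5×5.14 m = 2570 mm.
Euler critical load P_cr = π²EI/L_e² = π²×73600×37330/2570² = 4105 N.
P_allow = P_cr/n = 4105/2.4 = 1710 N.

P_allow = 1.71 kN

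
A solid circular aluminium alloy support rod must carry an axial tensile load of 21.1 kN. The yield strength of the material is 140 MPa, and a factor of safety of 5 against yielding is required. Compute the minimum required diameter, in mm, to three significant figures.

d = 31.0 mm

Allowable stress σ_allow = 140/5 = 28.00 MPa.
Required area A = F/σ_allow = 21100/28.00 = 753.6 mm².
A = πd²/4 → d = √(4A/π) = 30.98 mm.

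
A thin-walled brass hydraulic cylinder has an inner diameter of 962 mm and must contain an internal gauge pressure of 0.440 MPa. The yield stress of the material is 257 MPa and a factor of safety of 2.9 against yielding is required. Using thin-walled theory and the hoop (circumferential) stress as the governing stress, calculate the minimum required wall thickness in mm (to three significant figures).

σ_allow = 257/2.9 = 88.62 MPa.
Hoop stress σ_h = pD/(2t), so t = pD/(2σ_allow) = 0.440×962/(2×88.62) = 2.388 mm.

t = 2.39 mm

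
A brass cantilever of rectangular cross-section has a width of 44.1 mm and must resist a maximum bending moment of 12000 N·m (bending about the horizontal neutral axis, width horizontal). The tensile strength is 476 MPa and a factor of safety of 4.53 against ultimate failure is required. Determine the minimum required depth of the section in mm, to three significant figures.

σ_allow = 476/4.53 = 105.1 MPa.
For a rectangular section σ = 6M/(bh²), so h² = 6M/(b σ_allow) = 6×1.2000×10^7/(44.1×105.1) = 15540 mm².
h = 124.7 mm.

h = 125 mm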